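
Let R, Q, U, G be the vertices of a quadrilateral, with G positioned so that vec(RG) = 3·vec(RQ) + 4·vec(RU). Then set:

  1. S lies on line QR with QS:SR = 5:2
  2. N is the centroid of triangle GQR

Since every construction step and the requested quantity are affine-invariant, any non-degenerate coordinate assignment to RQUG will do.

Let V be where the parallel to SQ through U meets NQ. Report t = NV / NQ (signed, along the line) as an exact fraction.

Assign R = (0, 0), Q = (1, 0), U = (0, 1), G = (3, 4) — the answer is frame-independent, so this choice is without loss of generality.
1. S lies on line QR with QS:SR = 5:2 ⇒ S = (2/7, 0)
2. N is the centroid of triangle GQR ⇒ N = (4/3, 4/3)
through U parallel to SQ: direction (5/7, 0); meets NQ at V = (5/4, 1)
V = N + t·(Q−N) with t = 1/4

t = 1/4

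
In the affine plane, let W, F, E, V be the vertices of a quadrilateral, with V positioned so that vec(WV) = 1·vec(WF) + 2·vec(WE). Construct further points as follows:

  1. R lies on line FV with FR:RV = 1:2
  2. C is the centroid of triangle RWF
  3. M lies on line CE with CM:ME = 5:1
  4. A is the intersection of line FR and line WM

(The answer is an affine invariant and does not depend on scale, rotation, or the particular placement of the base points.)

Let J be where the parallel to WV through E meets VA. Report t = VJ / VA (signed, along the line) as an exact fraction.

t = 6/35

Assign W = (0, 0), F = (1, 0), E = (0, 1), V = (1, 2) — the answer is frame-independent, so this choice is without loss of generality.
1. R lies on line FV with FR:RV = 1:2 ⇒ R = (1, 2/3)
2. C is the centroid of triangle RWF ⇒ C = (2/3, 2/9)
3. M lies on line CE with CM:ME = 5:1 ⇒ M = (1/9, 47/54)
4. A is the intersection of line FR and line WM ⇒ A = (1, 47/6)
through E parallel to WV: direction (1, 2); meets VA at J = (1, 3)
J = V + t·(A−V) with t = 6/35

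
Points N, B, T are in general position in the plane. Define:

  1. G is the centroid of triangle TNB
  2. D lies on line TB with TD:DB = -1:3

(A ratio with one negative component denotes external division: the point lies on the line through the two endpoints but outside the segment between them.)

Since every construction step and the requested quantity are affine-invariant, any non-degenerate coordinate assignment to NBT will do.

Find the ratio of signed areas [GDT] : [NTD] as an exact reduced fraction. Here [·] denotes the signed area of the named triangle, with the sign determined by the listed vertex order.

Set N = (0, 0), B = (1, 0), T = (0, 1); any affine frame gives the same invariant.
1. G is the centroid of triangle TNB ⇒ G = (1/3, 1/3)
2. D lies on line TB with TD:DB = -1:3 ⇒ D = (-1/2, 3/2)
2·[GDT] = -1/6, 2·[NTD] = 1/2
[GDT]:[NTD] = -1/6:1/2 = -1/3

[GDT]:[NTD] = -1/3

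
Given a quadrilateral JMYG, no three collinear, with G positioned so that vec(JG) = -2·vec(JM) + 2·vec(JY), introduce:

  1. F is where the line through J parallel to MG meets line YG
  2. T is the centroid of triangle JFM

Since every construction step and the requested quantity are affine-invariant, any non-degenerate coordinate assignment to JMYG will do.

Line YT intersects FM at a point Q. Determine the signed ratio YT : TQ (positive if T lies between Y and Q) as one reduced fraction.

Set J = (0, 0), M = (1, 0), Y = (0, 1), G = (-2, 2); any affine frame gives the same invariant.
1. F is where the line through J parallel to MG meets line YG ⇒ F = (-6, 4)
2. T is the centroid of triangle JFM ⇒ T = (-5/3, 4/3)
line YT meets FM at Q = (-15/13, 16/13)
T = Y + t·(Q−Y) with t = 13/9, so YT:TQ = 13/9:-4/9

YT:TQ = -13/4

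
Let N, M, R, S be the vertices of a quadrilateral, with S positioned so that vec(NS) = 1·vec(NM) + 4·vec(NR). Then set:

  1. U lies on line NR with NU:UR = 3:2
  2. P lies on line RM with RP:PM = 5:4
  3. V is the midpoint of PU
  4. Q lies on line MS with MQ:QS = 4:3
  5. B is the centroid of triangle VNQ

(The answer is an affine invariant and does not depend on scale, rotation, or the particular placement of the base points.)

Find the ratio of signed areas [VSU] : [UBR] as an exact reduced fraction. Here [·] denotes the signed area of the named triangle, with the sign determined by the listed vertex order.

Set N = (0, 0), M = (1, 0), R = (0, 1), S = (1, 4); any affine frame gives the same invariant.
1. U lies on line NR with NU:UR = 3:2 ⇒ U = (0, 3/5)
2. P lies on line RM with RP:PM = 5:4 ⇒ P = (5/9, 4/9)
3. V is the midpoint of PU ⇒ V = (5/18, 47/90)
4. Q lies on line MS with MQ:QS = 4:3 ⇒ Q = (1, 16/7)
5. B is the centroid of triangle VNQ ⇒ B = (23/54, 1769/1890)
2·[VSU] = 46/45, 2·[UBR] = 23/135
[VSU]:[UBR] = 46/45:23/135 = 6

[VSU]:[UBR] = 6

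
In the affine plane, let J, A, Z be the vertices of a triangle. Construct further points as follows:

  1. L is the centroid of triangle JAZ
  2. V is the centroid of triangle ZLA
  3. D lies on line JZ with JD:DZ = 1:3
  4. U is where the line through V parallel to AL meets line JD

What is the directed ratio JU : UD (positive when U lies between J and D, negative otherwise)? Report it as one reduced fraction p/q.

JU:UD = -8/5

Choose coordinates J = (0, 0), A = (1, 0), Z = (0, 1).
1. L is the centroid of triangle JAZ ⇒ L = (1/3, 1/3)
2. V is the centroid of triangle ZLA ⇒ V = (4/9, 4/9)
3. D lies on line JZ with JD:DZ = 1:3 ⇒ D = (0, 1/4)
4. U is where the line through V parallel to AL meets line JD ⇒ U = (0, 2/3)
U = J + t·(D−J) with t = 8/3, so JU:UD = t:(1−t) = 8/3:-5/3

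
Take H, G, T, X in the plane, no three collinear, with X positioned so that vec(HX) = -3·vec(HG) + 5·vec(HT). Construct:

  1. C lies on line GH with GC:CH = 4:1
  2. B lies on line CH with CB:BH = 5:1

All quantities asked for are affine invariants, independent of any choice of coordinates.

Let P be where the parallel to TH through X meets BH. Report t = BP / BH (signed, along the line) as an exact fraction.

Set H = (0, 0), G = (1, 0), T = (0, 1), X = (-3, 5); any affine frame gives the same invariant.
1. C lies on line GH with GC:CH = 4:1 ⇒ C = (1/5, 0)
2. B lies on line CH with CB:BH = 5:1 ⇒ B = (1/30, 0)
through X parallel to TH: direction (0, -1); meets BH at P = (-3, 0)
P = B + t·(H−B) with t = 91

t = 91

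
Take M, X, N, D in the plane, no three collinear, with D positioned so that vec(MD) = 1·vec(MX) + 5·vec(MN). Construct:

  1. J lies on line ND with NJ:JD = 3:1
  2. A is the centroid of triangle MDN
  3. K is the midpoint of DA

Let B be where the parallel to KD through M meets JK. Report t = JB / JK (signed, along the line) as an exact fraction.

Set M = (0, 0), X = (1, 0), N = (0, 1), D = (1, 5); any affine frame gives the same invariant.
1. J lies on line ND with NJ:JD = 3:1 ⇒ J = (3/4, 4)
2. A is the centroid of triangle MDN ⇒ A = (1/3, 2)
3. K is the midpoint of DA ⇒ K = (2/3, 7/2)
through M parallel to KD: direction (1/3, 3/2); meets JK at B = (1/3, 3/2)
B = J + t·(K−J) with t = 5

t = 5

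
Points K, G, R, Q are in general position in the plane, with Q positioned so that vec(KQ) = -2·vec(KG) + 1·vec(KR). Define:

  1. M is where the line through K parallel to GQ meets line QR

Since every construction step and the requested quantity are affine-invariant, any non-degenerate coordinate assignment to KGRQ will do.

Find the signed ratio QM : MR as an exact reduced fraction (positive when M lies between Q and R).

Assign K = (0, 0), G = (1, 0), R = (0, 1), Q = (-2, 1) — the answer is frame-independent, so this choice is without loss of generality.
1. M is where the line through K parallel to GQ meets line QR ⇒ M = (-3, 1)
M = Q + t·(R−Q) with t = -1/2, so QM:MR = t:(1−t) = -1/2:3/2

QM:MR = -1/3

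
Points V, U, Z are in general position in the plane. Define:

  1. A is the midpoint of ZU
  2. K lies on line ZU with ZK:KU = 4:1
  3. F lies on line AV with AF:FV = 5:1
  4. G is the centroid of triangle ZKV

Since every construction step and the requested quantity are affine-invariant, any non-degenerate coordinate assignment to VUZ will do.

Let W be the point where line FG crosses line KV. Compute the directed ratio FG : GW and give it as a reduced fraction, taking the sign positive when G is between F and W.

Set V = (0, 0), U = (1, 0), Z = (0, 1); any affine frame gives the same invariant.
1. A is the midpoint of ZU ⇒ A = (1/2, 1/2)
2. K lies on line ZU with ZK:KU = 4:1 ⇒ K = (4/5, 1/5)
3. F lies on line AV with AF:FV = 5:1 ⇒ F = (1/12, 1/12)
4. G is the centroid of triangle ZKV ⇒ G = (4/15, 2/5)
line FG meets KV at W = (8/195, 2/195)
G = F + t·(W−F) with t = -13/3, so FG:GW = -13/3:16/3

FG:GW = -13/16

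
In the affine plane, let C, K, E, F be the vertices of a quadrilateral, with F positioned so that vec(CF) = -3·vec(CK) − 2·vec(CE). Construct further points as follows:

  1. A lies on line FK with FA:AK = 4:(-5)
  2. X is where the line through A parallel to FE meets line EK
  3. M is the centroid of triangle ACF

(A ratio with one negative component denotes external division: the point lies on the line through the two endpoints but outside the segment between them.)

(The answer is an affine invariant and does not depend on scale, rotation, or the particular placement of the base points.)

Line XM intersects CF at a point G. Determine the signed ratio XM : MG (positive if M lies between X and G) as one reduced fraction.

XM:MG = 61/8

Work in coordinates with C = (0, 0), K = (1, 0), E = (0, 1), F = (-3, -2).
1. A lies on line FK with FA:AK = 4:(-5) ⇒ A = (-19, -10)
2. X is where the line through A parallel to FE meets line EK ⇒ X = (-4, 5)
3. M is the centroid of triangle ACF ⇒ M = (-22/3, -4)
line XM meets CF at G = (-474/61, -316/61)
M = X + t·(G−X) with t = 61/69, so XM:MG = 61/69:8/69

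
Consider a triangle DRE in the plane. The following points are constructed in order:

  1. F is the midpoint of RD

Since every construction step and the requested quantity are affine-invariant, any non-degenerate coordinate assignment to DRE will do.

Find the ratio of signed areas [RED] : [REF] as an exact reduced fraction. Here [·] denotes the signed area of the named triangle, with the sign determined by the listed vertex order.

Work in coordinates with D = (0, 0), R = (1, 0), E = (0, 1).
1. F is the midpoint of RD ⇒ F = (1/2, 0)
2·[RED] = 1, 2·[REF] = 1/2
[RED]:[REF] = 1:1/2 = 2

[RED]:[REF] = 2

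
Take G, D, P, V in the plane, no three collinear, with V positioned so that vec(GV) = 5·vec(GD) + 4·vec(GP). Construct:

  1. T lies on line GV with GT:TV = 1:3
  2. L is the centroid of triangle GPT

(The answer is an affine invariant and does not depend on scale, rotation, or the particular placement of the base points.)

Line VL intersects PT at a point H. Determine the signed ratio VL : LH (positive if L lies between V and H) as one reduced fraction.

VL:LH = -10

Set G = (0, 0), D = (1, 0), P = (0, 1), V = (5, 4); any affine frame gives the same invariant.
1. T lies on line GV with GT:TV = 1:3 ⇒ T = (5/4, 1)
2. L is the centroid of triangle GPT ⇒ L = (5/12, 2/3)
line VL meets PT at H = (7/8, 1)
L = V + t·(H−V) with t = 10/9, so VL:LH = 10/9:-1/9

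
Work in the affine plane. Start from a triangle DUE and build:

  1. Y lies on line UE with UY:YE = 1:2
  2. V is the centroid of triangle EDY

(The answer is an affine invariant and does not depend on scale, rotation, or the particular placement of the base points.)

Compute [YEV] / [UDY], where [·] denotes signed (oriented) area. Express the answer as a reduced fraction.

[YEV]:[UDY] = -2/3

Set D = (0, 0), U = (1, 0), E = (0, 1); any affine frame gives the same invariant.
1. Y lies on line UE with UY:YE = 1:2 ⇒ Y = (2/3, 1/3)
2. V is the centroid of triangle EDY ⇒ V = (2/9, 4/9)
2·[YEV] = 2/9, 2·[UDY] = -1/3
[YEV]:[UDY] = 2/9:-1/3 = -2/3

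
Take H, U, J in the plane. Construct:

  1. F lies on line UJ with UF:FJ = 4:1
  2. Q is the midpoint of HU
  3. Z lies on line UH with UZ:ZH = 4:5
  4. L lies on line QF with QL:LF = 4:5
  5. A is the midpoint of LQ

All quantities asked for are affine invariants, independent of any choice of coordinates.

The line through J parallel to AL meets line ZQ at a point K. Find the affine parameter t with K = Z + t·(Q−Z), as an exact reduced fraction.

Assign H = (0, 0), U = (1, 0), J = (0, 1) — the answer is frame-independent, so this choice is without loss of generality.
1. F lies on line UJ with UF:FJ = 4:1 ⇒ F = (1/5, 4/5)
2. Q is the midpoint of HU ⇒ Q = (1/2, 0)
3. Z lies on line UH with UZ:ZH = 4:5 ⇒ Z = (5/9, 0)
4. L lies on line QF with QL:LF = 4:5 ⇒ L = (11/30, 16/45)
5. A is the midpoint of LQ ⇒ A = (13/30, 8/45)
through J parallel to AL: direction (-1/15, 8/45); meets ZQ at K = (3/8, 0)
K = Z + t·(Q−Z) with t = 13/4

t = 13/4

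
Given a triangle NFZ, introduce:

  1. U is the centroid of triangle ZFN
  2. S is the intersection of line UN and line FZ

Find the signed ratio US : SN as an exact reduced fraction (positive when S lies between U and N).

Choose coordinates N = (0, 0), F = (1, 0), Z = (0, 1).
1. U is the centroid of triangle ZFN ⇒ U = (1/3, 1/3)
2. S is the intersection of line UN and line FZ ⇒ S = (1/2, 1/2)
S = U + t·(N−U) with t = -1/2, so US:SN = t:(1−t) = -1/2:3/2

US:SN = -1/3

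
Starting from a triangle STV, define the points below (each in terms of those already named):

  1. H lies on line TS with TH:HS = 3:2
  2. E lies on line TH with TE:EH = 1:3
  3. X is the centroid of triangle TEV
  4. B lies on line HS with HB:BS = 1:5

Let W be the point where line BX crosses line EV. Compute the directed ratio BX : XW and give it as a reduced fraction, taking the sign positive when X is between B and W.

Choose coordinates S = (0, 0), T = (1, 0), V = (0, 1).
1. H lies on line TS with TH:HS = 3:2 ⇒ H = (2/5, 0)
2. E lies on line TH with TE:EH = 1:3 ⇒ E = (17/20, 0)
3. X is the centroid of triangle TEV ⇒ X = (37/60, 1/3)
4. B lies on line HS with HB:BS = 1:5 ⇒ B = (1/3, 0)
line BX meets EV at W = (71/120, 31/102)
X = B + t·(W−B) with t = 34/31, so BX:XW = 34/31:-3/31

BX:XW = -34/3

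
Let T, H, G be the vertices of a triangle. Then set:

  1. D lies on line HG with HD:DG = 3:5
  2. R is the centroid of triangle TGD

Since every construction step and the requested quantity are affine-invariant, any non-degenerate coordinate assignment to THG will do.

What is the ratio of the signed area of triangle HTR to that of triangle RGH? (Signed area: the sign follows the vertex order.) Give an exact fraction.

[HTR]:[RGH] = 11/8

Choose coordinates T = (0, 0), H = (1, 0), G = (0, 1).
1. D lies on line HG with HD:DG = 3:5 ⇒ D = (5/8, 3/8)
2. R is the centroid of triangle TGD ⇒ R = (5/24, 11/24)
2·[HTR] = -11/24, 2·[RGH] = -1/3
[HTR]:[RGH] = -11/24:-1/3 = 11/8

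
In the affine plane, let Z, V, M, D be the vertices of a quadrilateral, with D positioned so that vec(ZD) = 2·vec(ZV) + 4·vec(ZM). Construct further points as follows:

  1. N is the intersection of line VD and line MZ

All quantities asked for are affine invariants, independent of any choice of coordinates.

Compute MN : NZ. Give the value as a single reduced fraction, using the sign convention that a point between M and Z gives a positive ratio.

Choose coordinates Z = (0, 0), V = (1, 0), M = (0, 1), D = (2, 4).
1. N is the intersection of line VD and line MZ ⇒ N = (0, -4)
N = M + t·(Z−M) with t = 5, so MN:NZ = t:(1−t) = 5:-4

MN:NZ = -5/4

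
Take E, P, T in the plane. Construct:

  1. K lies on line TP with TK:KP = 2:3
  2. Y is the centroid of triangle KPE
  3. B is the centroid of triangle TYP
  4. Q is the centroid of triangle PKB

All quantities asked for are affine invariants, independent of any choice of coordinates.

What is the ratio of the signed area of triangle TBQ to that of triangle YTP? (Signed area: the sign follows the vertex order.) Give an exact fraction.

Set E = (0, 0), P = (1, 0), T = (0, 1); any affine frame gives the same invariant.
1. K lies on line TP with TK:KP = 2:3 ⇒ K = (2/5, 3/5)
2. Y is the centroid of triangle KPE ⇒ Y = (7/15, 1/5)
3. B is the centroid of triangle TYP ⇒ B = (22/45, 2/5)
4. Q is the centroid of triangle PKB ⇒ Q = (17/27, 1/3)
2·[TBQ] = 7/135, 2·[YTP] = -1/3
[TBQ]:[YTP] = 7/135:-1/3 = -7/45

[TBQ]:[YTP] = -7/45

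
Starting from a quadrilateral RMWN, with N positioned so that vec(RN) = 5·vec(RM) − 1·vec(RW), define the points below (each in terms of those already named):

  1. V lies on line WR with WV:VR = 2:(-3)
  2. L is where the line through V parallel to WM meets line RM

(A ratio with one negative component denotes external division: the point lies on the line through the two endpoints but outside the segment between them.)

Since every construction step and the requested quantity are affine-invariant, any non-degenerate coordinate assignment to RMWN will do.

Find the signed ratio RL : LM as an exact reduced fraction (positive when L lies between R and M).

RL:LM = -3/2

Work in coordinates with R = (0, 0), M = (1, 0), W = (0, 1), N = (5, -1).
1. V lies on line WR with WV:VR = 2:(-3) ⇒ V = (0, 3)
2. L is where the line through V parallel to WM meets line RM ⇒ L = (3, 0)
L = R + t·(M−R) with t = 3, so RL:LM = t:(1−t) = 3:-2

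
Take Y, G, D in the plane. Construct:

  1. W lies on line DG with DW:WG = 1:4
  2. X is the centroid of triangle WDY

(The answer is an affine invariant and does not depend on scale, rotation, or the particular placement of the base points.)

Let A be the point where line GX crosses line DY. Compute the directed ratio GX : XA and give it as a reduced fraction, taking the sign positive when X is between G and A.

Assign Y = (0, 0), G = (1, 0), D = (0, 1) — the answer is frame-independent, so this choice is without loss of generality.
1. W lies on line DG with DW:WG = 1:4 ⇒ W = (1/5, 4/5)
2. X is the centroid of triangle WDY ⇒ X = (1/15, 3/5)
line GX meets DY at A = (0, 9/14)
X = G + t·(A−G) with t = 14/15, so GX:XA = 14/15:1/15

GX:XA = 14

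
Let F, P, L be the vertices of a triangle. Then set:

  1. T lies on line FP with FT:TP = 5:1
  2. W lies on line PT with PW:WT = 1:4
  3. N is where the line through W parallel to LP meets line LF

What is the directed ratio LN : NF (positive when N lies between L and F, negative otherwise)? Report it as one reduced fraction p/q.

Assign F = (0, 0), P = (1, 0), L = (0, 1) — the answer is frame-independent, so this choice is without loss of generality.
1. T lies on line FP with FT:TP = 5:1 ⇒ T = (5/6, 0)
2. W lies on line PT with PW:WT = 1:4 ⇒ W = (29/30, 0)
3. N is where the line through W parallel to LP meets line LF ⇒ N = (0, 29/30)
N = L + t·(F−L) with t = 1/30, so LN:NF = t:(1−t) = 1/30:29/30

LN:NF = 1/29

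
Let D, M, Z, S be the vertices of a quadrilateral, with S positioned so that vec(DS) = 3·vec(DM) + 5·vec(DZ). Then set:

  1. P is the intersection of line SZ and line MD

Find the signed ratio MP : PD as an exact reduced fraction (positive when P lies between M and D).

Work in coordinates with D = (0, 0), M = (1, 0), Z = (0, 1), S = (3, 5).
1. P is the intersection of line SZ and line MD ⇒ P = (-3/4, 0)
P = M + t·(D−M) with t = 7/4, so MP:PD = t:(1−t) = 7/4:-3/4

MP:PD = -7/3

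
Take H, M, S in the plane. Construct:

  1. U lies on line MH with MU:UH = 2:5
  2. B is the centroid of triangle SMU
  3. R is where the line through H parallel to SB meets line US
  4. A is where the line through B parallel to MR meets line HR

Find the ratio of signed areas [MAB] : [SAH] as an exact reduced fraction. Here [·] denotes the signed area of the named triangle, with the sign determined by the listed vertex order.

Set H = (0, 0), M = (1, 0), S = (0, 1); any affine frame gives the same invariant.
1. U lies on line MH with MU:UH = 2:5 ⇒ U = (5/7, 0)
2. B is the centroid of triangle SMU ⇒ B = (4/7, 1/3)
3. R is where the line through H parallel to SB meets line US ⇒ R = (30/7, -5)
4. A is where the line through B parallel to MR meets line HR ⇒ A = (166/49, -83/21)
2·[MAB] = -44/49, 2·[SAH] = -166/49
[MAB]:[SAH] = -44/49:-166/49 = 22/83

[MAB]:[SAH] = 22/83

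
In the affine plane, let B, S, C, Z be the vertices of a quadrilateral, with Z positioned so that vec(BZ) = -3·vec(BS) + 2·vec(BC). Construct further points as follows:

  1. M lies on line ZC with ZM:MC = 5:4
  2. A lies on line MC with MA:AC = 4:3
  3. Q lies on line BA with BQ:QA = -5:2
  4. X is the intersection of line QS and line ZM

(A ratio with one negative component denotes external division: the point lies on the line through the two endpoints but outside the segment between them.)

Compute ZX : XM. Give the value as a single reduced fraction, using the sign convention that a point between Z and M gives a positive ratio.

Set B = (0, 0), S = (1, 0), C = (0, 1), Z = (-3, 2); any affine frame gives the same invariant.
1. M lies on line ZC with ZM:MC = 5:4 ⇒ M = (-4/3, 13/9)
2. A lies on line MC with MA:AC = 4:3 ⇒ A = (-4/7, 25/21)
3. Q lies on line BA with BQ:QA = -5:2 ⇒ Q = (-20/21, 125/63)
4. X is the intersection of line QS and line ZM ⇒ X = (1/42, 125/126)
X = Z + t·(M−Z) with t = 127/70, so ZX:XM = t:(1−t) = 127/70:-57/70

ZX:XM = -127/57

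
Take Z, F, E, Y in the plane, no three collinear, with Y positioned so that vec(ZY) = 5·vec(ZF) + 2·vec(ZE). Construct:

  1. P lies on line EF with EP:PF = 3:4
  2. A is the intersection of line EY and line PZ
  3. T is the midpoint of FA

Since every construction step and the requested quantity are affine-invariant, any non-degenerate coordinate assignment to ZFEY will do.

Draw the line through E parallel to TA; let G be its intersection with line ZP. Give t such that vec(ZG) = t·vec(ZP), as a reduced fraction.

t = 7/34

Set Z = (0, 0), F = (1, 0), E = (0, 1), Y = (5, 2); any affine frame gives the same invariant.
1. P lies on line EF with EP:PF = 3:4 ⇒ P = (3/7, 4/7)
2. A is the intersection of line EY and line PZ ⇒ A = (15/17, 20/17)
3. T is the midpoint of FA ⇒ T = (16/17, 10/17)
through E parallel to TA: direction (-1/17, 10/17); meets ZP at G = (3/34, 2/17)
G = Z + t·(P−Z) with t = 7/34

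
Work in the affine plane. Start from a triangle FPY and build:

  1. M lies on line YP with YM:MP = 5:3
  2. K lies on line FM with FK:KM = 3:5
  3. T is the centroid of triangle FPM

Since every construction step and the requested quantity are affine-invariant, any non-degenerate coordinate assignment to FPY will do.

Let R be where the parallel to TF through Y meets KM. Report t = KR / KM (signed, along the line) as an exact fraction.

t = 19/3

Choose coordinates F = (0, 0), P = (1, 0), Y = (0, 1).
1. M lies on line YP with YM:MP = 5:3 ⇒ M = (5/8, 3/8)
2. K lies on line FM with FK:KM = 3:5 ⇒ K = (15/64, 9/64)
3. T is the centroid of triangle FPM ⇒ T = (13/24, 1/8)
through Y parallel to TF: direction (-13/24, -1/8); meets KM at R = (65/24, 13/8)
R = K + t·(M−K) with t = 19/3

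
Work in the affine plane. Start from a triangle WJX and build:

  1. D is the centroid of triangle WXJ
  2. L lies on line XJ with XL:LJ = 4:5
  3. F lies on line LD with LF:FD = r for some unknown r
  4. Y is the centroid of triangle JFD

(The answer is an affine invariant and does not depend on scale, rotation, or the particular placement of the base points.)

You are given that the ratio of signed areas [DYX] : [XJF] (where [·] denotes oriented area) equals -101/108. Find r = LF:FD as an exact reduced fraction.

Choose coordinates W = (0, 0), J = (1, 0), X = (0, 1).
1. D is the centroid of triangle WXJ ⇒ D = (1/3, 1/3)
2. L lies on line XJ with XL:LJ = 4:5 ⇒ L = (4/9, 5/9)
3. With LF:FD = r, write λ = r/(r+1) so F = L + λ·(D−L); F is affine-linear in λ
4. Y is the centroid of triangle JFD ⇒ Y is an affine combination of earlier points and hence also affine-linear in λ
Every point depending on F is an affine combination of F and λ-independent points, so each such coordinate is linear in λ; the λ² term in each signed area is a multiple of (D−L)×(D−L) = 0, so 2·[DYX] and 2·[XJF] are each linear in λ. Evaluating at λ=0 and λ=1:
  2·[DYX] = -4/81·λ + 13/81,   2·[XJF] = -1/3·λ
So [DYX]:[XJF] = (-4/81·λ + 13/81) / (-1/3·λ). Setting this equal to -101/108:
  -4/81·λ + 13/81 = -101/108·(-1/3·λ)  ⇒  λ = 4/9
Then r = λ/(1−λ) = (4/9)/(5/9) = 4/5. Check: with r = 4/5, F = (32/81, 37/81) and [DYX]:[XJF] = -101/108 as required.

r = 4/5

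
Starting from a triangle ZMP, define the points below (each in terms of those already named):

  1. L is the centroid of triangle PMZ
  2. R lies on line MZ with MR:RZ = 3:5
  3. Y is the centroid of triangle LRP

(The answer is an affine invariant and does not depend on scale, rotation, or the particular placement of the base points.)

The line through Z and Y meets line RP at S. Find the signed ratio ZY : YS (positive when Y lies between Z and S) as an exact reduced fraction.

Work in coordinates with Z = (0, 0), M = (1, 0), P = (0, 1).
1. L is the centroid of triangle PMZ ⇒ L = (1/3, 1/3)
2. R lies on line MZ with MR:RZ = 3:5 ⇒ R = (5/8, 0)
3. Y is the centroid of triangle LRP ⇒ Y = (23/72, 4/9)
line ZY meets RP at S = (115/344, 20/43)
Y = Z + t·(S−Z) with t = 43/45, so ZY:YS = 43/45:2/45

ZY:YS = 43/2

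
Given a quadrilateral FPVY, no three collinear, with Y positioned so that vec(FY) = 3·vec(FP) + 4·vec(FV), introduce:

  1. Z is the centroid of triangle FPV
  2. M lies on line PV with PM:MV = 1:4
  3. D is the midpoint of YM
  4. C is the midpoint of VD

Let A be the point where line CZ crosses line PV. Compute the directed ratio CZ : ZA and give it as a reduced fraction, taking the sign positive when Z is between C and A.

CZ:ZA = -11/2

Choose coordinates F = (0, 0), P = (1, 0), V = (0, 1), Y = (3, 4).
1. Z is the centroid of triangle FPV ⇒ Z = (1/3, 1/3)
2. M lies on line PV with PM:MV = 1:4 ⇒ M = (4/5, 1/5)
3. D is the midpoint of YM ⇒ D = (19/10, 21/10)
4. C is the midpoint of VD ⇒ C = (19/20, 31/20)
line CZ meets PV at A = (49/110, 61/110)
Z = C + t·(A−C) with t = 11/9, so CZ:ZA = 11/9:-2/9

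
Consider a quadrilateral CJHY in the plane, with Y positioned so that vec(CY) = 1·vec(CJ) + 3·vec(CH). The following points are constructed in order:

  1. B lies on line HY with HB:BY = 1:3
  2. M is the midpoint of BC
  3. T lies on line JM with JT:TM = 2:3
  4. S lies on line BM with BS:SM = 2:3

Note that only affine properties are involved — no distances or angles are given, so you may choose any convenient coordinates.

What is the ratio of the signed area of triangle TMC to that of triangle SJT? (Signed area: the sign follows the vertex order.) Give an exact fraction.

[TMC]:[SJT] = -5/2

Assign C = (0, 0), J = (1, 0), H = (0, 1), Y = (1, 3) — the answer is frame-independent, so this choice is without loss of generality.
1. B lies on line HY with HB:BY = 1:3 ⇒ B = (1/4, 3/2)
2. M is the midpoint of BC ⇒ M = (1/8, 3/4)
3. T lies on line JM with JT:TM = 2:3 ⇒ T = (13/20, 3/10)
4. S lies on line BM with BS:SM = 2:3 ⇒ S = (1/5, 6/5)
2·[TMC] = 9/20, 2·[SJT] = -9/50
[TMC]:[SJT] = 9/20:-9/50 = -5/2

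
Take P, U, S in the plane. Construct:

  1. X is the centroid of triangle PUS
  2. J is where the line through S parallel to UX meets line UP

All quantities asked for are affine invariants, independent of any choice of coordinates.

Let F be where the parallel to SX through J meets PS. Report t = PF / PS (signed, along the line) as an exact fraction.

t = 4

Set P = (0, 0), U = (1, 0), S = (0, 1); any affine frame gives the same invariant.
1. X is the centroid of triangle PUS ⇒ X = (1/3, 1/3)
2. J is where the line through S parallel to UX meets line UP ⇒ J = (2, 0)
through J parallel to SX: direction (1/3, -2/3); meets PS at F = (0, 4)
F = P + t·(S−P) with t = 4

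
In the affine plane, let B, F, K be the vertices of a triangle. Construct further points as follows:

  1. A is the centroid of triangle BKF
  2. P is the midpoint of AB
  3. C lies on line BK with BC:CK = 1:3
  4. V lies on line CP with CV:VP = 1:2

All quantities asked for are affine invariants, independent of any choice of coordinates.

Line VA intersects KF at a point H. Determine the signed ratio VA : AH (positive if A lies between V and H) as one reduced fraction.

VA:AH = 7/6

Set B = (0, 0), F = (1, 0), K = (0, 1); any affine frame gives the same invariant.
1. A is the centroid of triangle BKF ⇒ A = (1/3, 1/3)
2. P is the midpoint of AB ⇒ P = (1/6, 1/6)
3. C lies on line BK with BC:CK = 1:3 ⇒ C = (0, 1/4)
4. V lies on line CP with CV:VP = 1:2 ⇒ V = (1/18, 2/9)
line VA meets KF at H = (4/7, 3/7)
A = V + t·(H−V) with t = 7/13, so VA:AH = 7/13:6/13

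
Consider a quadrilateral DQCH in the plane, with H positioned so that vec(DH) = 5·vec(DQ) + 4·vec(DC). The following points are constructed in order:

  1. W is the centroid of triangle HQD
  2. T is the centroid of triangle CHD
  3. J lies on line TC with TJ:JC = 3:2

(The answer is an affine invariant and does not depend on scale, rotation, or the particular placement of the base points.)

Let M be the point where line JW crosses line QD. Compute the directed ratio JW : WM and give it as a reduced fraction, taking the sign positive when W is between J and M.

JW:WM = -1/20

Assign D = (0, 0), Q = (1, 0), C = (0, 1), H = (5, 4) — the answer is frame-independent, so this choice is without loss of generality.
1. W is the centroid of triangle HQD ⇒ W = (2, 4/3)
2. T is the centroid of triangle CHD ⇒ T = (5/3, 5/3)
3. J lies on line TC with TJ:JC = 3:2 ⇒ J = (2/3, 19/15)
line JW meets QD at M = (-74/3, 0)
W = J + t·(M−J) with t = -1/19, so JW:WM = -1/19:20/19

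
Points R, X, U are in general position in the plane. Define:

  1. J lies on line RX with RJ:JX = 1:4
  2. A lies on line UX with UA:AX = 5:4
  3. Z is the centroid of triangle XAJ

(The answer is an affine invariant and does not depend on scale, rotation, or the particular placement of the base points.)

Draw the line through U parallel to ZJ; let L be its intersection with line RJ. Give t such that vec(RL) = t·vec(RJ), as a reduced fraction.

Set R = (0, 0), X = (1, 0), U = (0, 1); any affine frame gives the same invariant.
1. J lies on line RX with RJ:JX = 1:4 ⇒ J = (1/5, 0)
2. A lies on line UX with UA:AX = 5:4 ⇒ A = (5/9, 4/9)
3. Z is the centroid of triangle XAJ ⇒ Z = (79/135, 4/27)
through U parallel to ZJ: direction (-52/135, -4/27); meets RJ at L = (-13/5, 0)
L = R + t·(J−R) with t = -13

t = -13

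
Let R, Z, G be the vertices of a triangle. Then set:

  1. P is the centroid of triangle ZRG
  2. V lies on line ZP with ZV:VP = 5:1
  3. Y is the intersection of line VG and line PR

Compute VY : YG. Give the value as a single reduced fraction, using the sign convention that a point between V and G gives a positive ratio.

VY:YG = 1/6

Work in coordinates with R = (0, 0), Z = (1, 0), G = (0, 1).
1. P is the centroid of triangle ZRG ⇒ P = (1/3, 1/3)
2. V lies on line ZP with ZV:VP = 5:1 ⇒ V = (4/9, 5/18)
3. Y is the intersection of line VG and line PR ⇒ Y = (8/21, 8/21)
Y = V + t·(G−V) with t = 1/7, so VY:YG = t:(1−t) = 1/7:6/7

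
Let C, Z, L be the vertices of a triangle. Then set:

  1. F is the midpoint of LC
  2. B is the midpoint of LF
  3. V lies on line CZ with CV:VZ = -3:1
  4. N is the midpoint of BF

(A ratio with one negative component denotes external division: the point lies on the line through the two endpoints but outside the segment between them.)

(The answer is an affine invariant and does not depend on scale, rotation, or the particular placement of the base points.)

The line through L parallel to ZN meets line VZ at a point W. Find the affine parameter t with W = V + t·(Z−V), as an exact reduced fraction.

t = -1/5

Choose coordinates C = (0, 0), Z = (1, 0), L = (0, 1).
1. F is the midpoint of LC ⇒ F = (0, 1/2)
2. B is the midpoint of LF ⇒ B = (0, 3/4)
3. V lies on line CZ with CV:VZ = -3:1 ⇒ V = (3/2, 0)
4. N is the midpoint of BF ⇒ N = (0, 5/8)
through L parallel to ZN: direction (-1, 5/8); meets VZ at W = (8/5, 0)
W = V + t·(Z−V) with t = -1/5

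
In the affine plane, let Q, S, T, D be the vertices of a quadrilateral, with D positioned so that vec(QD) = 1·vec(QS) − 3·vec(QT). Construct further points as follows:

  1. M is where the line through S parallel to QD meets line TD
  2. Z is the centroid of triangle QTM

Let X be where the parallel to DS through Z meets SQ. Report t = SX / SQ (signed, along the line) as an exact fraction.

Choose coordinates Q = (0, 0), S = (1, 0), T = (0, 1), D = (1, -3).
1. M is where the line through S parallel to QD meets line TD ⇒ M = (-2, 9)
2. Z is the centroid of triangle QTM ⇒ Z = (-2/3, 10/3)
through Z parallel to DS: direction (0, 3); meets SQ at X = (-2/3, 0)
X = S + t·(Q−S) with t = 5/3

t = 5/3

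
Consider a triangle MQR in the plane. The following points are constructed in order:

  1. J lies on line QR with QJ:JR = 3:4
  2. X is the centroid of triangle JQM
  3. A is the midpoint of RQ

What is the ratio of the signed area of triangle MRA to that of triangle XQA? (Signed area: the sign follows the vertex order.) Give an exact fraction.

Choose coordinates M = (0, 0), Q = (1, 0), R = (0, 1).
1. J lies on line QR with QJ:JR = 3:4 ⇒ J = (4/7, 3/7)
2. X is the centroid of triangle JQM ⇒ X = (11/21, 1/7)
3. A is the midpoint of RQ ⇒ A = (1/2, 1/2)
2·[MRA] = -1/2, 2·[XQA] = 1/6
[MRA]:[XQA] = -1/2:1/6 = -3

[MRA]:[XQA] = -3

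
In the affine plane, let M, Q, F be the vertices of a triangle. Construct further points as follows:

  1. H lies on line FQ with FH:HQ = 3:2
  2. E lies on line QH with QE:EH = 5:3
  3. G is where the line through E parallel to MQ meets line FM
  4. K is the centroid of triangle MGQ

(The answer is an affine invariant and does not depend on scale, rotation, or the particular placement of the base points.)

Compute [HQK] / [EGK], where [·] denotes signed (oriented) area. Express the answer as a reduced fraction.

Set M = (0, 0), Q = (1, 0), F = (0, 1); any affine frame gives the same invariant.
1. H lies on line FQ with FH:HQ = 3:2 ⇒ H = (3/5, 2/5)
2. E lies on line QH with QE:EH = 5:3 ⇒ E = (3/4, 1/4)
3. G is where the line through E parallel to MQ meets line FM ⇒ G = (0, 1/4)
4. K is the centroid of triangle MGQ ⇒ K = (1/3, 1/12)
2·[HQK] = -7/30, 2·[EGK] = 1/8
[HQK]:[EGK] = -7/30:1/8 = -28/15

[HQK]:[EGK] = -28/15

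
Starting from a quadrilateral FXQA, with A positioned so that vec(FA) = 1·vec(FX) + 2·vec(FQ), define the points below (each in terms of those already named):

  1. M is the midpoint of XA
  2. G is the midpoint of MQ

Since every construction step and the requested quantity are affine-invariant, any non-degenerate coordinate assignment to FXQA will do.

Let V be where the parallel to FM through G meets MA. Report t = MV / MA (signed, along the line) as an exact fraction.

t = 1/2

Assign F = (0, 0), X = (1, 0), Q = (0, 1), A = (1, 2) — the answer is frame-independent, so this choice is without loss of generality.
1. M is the midpoint of XA ⇒ M = (1, 1)
2. G is the midpoint of MQ ⇒ G = (1/2, 1)
through G parallel to FM: direction (1, 1); meets MA at V = (1, 3/2)
V = M + t·(A−M) with t = 1/2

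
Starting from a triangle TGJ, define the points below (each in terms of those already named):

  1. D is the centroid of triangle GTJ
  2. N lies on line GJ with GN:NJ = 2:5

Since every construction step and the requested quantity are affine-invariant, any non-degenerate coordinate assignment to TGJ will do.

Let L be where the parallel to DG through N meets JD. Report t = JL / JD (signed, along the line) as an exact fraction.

t = 5/7

Choose coordinates T = (0, 0), G = (1, 0), J = (0, 1).
1. D is the centroid of triangle GTJ ⇒ D = (1/3, 1/3)
2. N lies on line GJ with GN:NJ = 2:5 ⇒ N = (5/7, 2/7)
through N parallel to DG: direction (2/3, -1/3); meets JD at L = (5/21, 11/21)
L = J + t·(D−J) with t = 5/7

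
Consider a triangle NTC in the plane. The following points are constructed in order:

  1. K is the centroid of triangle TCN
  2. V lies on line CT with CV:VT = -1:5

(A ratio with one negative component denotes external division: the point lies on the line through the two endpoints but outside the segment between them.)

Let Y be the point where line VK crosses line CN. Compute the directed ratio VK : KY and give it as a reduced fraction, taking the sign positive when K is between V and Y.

VK:KY = -7/4

Work in coordinates with N = (0, 0), T = (1, 0), C = (0, 1).
1. K is the centroid of triangle TCN ⇒ K = (1/3, 1/3)
2. V lies on line CT with CV:VT = -1:5 ⇒ V = (-1/4, 5/4)
line VK meets CN at Y = (0, 6/7)
K = V + t·(Y−V) with t = 7/3, so VK:KY = 7/3:-4/3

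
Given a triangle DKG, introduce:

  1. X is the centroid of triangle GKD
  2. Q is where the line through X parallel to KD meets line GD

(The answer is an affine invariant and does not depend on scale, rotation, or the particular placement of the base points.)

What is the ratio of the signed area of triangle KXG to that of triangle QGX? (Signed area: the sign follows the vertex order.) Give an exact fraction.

[KXG]:[QGX] = 3/2

Assign D = (0, 0), K = (1, 0), G = (0, 1) — the answer is frame-independent, so this choice is without loss of generality.
1. X is the centroid of triangle GKD ⇒ X = (1/3, 1/3)
2. Q is where the line through X parallel to KD meets line GD ⇒ Q = (0, 1/3)
2·[KXG] = -1/3, 2·[QGX] = -2/9
[KXG]:[QGX] = -1/3:-2/9 = 3/2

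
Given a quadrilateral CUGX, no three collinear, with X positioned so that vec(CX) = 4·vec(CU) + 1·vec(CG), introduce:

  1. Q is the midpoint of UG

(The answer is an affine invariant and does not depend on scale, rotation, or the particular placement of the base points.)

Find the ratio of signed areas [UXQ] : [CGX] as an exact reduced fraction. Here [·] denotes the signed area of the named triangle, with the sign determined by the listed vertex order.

[UXQ]:[CGX] = -1/2

Work in coordinates with C = (0, 0), U = (1, 0), G = (0, 1), X = (4, 1).
1. Q is the midpoint of UG ⇒ Q = (1/2, 1/2)
2·[UXQ] = 2, 2·[CGX] = -4
[UXQ]:[CGX] = 2:-4 = -1/2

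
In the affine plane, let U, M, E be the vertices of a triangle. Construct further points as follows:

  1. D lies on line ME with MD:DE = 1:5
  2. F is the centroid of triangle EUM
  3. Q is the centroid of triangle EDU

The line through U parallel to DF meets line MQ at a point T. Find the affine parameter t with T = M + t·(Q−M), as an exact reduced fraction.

t = -9/4

Set U = (0, 0), M = (1, 0), E = (0, 1); any affine frame gives the same invariant.
1. D lies on line ME with MD:DE = 1:5 ⇒ D = (5/6, 1/6)
2. F is the centroid of triangle EUM ⇒ F = (1/3, 1/3)
3. Q is the centroid of triangle EDU ⇒ Q = (5/18, 7/18)
through U parallel to DF: direction (-1/2, 1/6); meets MQ at T = (21/8, -7/8)
T = M + t·(Q−M) with t = -9/4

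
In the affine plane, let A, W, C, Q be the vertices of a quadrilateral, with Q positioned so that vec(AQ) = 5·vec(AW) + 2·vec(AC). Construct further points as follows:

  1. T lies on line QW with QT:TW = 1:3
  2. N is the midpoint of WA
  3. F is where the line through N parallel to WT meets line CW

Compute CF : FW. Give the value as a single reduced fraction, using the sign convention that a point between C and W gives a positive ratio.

Set A = (0, 0), W = (1, 0), C = (0, 1), Q = (5, 2); any affine frame gives the same invariant.
1. T lies on line QW with QT:TW = 1:3 ⇒ T = (4, 3/2)
2. N is the midpoint of WA ⇒ N = (1/2, 0)
3. F is where the line through N parallel to WT meets line CW ⇒ F = (5/6, 1/6)
F = C + t·(W−C) with t = 5/6, so CF:FW = t:(1−t) = 5/6:1/6

CF:FW = 5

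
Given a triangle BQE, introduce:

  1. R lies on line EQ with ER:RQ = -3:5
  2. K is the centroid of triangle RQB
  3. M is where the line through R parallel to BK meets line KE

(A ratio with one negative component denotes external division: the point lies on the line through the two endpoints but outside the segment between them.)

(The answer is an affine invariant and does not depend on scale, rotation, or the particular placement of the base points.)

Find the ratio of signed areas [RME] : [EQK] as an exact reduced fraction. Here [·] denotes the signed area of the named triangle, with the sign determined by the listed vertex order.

Work in coordinates with B = (0, 0), Q = (1, 0), E = (0, 1).
1. R lies on line EQ with ER:RQ = -3:5 ⇒ R = (-3/2, 5/2)
2. K is the centroid of triangle RQB ⇒ K = (-1/6, 5/6)
3. M is where the line through R parallel to BK meets line KE ⇒ M = (-1, 0)
2·[RME] = 3, 2·[EQK] = -1/3
[RME]:[EQK] = 3:-1/3 = -9

[RME]:[EQK] = -9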